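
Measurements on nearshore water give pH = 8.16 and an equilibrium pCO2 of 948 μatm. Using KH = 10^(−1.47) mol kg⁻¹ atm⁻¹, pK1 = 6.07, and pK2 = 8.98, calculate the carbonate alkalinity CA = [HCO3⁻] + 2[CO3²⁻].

CA = 5.15 mmol/kg

[CO2*] = KH · pCO2 = 10^(−1.47) × 948×10^-6 = 3.212×10^-5 mol/kg
α₀ = 1/(1 + K1/[H⁺] + K1K2/[H⁺]²) = 1/(1 + 10^+2.09 + 10^+1.27) = 0.007010
DIC = [CO2*]/α₀ = 3.212×10^-5 / 0.007010 = 4.582 mmol/kg
CA = (α₁ + 2α₂)·DIC = (0.8625 + 2×0.1305) × 4.582 = 5.15 mmol/kg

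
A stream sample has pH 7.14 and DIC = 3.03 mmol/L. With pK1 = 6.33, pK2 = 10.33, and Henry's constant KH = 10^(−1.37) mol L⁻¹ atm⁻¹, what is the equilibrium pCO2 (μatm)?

pCO2 = 9520 μatm

α₀ = 1 / (1 + K1/[H⁺] + K1K2/[H⁺]²) = 1 / (1 + 10^+0.81 + 10^-2.38)
   = 1 / (1 + 6.4565 + 0.0041687) = 1/7.4607 = 0.1340
[CO2*] = α₀ × DIC = 0.1340 × 3.03 = 0.4061 mmol/L
pCO2 = [CO2*]/KH = 4.061×10^-4 / 4.266×10^-2 = 9520 μatm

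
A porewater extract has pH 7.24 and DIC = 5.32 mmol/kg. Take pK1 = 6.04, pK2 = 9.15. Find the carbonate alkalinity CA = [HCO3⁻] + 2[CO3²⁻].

CA = [HCO3⁻] + 2[CO3²⁻] = (α₁ + 2α₂)·DIC
At pH 7.24: [H⁺]/K1 = 10^-1.20 = 0.063096, K2/[H⁺] = 10^-1.91 = 0.012303
α₁ = 1/(1 + 0.063096 + 0.012303) = 1/1.0754 = 0.9299; α₂ = α₁·K2/[H⁺] = 0.01144
α₁ + 2α₂ = 0.9528
CA = 0.9528 × 5.32 = 5.07 mmol/kg

CA = 5.07 mmol/kg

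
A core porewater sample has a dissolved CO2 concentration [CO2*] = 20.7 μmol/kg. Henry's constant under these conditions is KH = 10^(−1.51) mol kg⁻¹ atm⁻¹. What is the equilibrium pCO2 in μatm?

KH = 10^(−1.51) = 3.090×10^-2 mol kg⁻¹ atm⁻¹
pCO2 = [CO2*]/KH = 20.7×10^-6 / 3.090×10^-2 = 6.70×10^-4 atm = 670 μatm

pCO2 = 670 μatm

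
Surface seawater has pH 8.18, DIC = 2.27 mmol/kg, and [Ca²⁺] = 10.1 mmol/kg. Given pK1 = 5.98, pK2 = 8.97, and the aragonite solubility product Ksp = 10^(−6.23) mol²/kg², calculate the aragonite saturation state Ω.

Ω = 5.40

α₂ = 1 / (1 + [H⁺]/K2 + [H⁺]²/(K1K2)) = 1 / (1 + 10^+0.79 + 10^-1.41)
   = 1 / (1 + 6.1660 + 0.038905) = 1/7.2049 = 0.1388
[CO3²⁻] = α₂ × DIC = 0.1388 × 2.27 = 0.3151 mmol/kg
Ksp = 10^(−6.23) = 5.888×10^-7
Ω = [Ca²⁺][CO3²⁻]/Ksp = (10.1×10^-3)(3.151×10^-4) / 5.888×10^-7 = 5.40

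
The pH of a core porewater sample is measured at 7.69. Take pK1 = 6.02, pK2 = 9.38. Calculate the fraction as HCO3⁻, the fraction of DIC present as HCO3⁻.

α₁ = 1 / (1 + [H⁺]/K1 + K2/[H⁺]) = 1 / (1 + 10^-1.67 + 10^-1.69)
   = 1 / (1 + 0.021380 + 0.020417) = 1/1.0418 = 0.9599

α₁ = 0.960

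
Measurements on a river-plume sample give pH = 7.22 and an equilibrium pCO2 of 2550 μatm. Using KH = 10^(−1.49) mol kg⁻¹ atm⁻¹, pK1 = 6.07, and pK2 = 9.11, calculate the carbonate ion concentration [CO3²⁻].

[CO2*] = KH · pCO2 = 10^(−1.49) × 2550×10^-6 = 8.252×10^-5 mol/kg
α₀ = 1/(1 + K1/[H⁺] + K1K2/[H⁺]²) = 1/(1 + 10^+1.15 + 10^-0.74) = 0.06533
DIC = [CO2*]/α₀ = 8.252×10^-5 / 0.06533 = 1.263 mmol/kg
[CO3²⁻] = α₂·DIC; α₂ = 0.01189, so [CO3²⁻] = 0.01189 × 1.263 = 0.0150 mmol/kg = 15.0 μmol/kg

[CO3²⁻] = 15.0 μmol/kg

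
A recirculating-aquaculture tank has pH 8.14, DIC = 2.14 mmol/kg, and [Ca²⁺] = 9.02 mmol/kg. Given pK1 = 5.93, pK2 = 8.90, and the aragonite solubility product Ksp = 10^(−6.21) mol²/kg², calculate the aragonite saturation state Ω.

Ω = 4.61

α₂ = 1 / (1 + [H⁺]/K2 + [H⁺]²/(K1K2)) = 1 / (1 + 10^+0.76 + 10^-1.45)
   = 1 / (1 + 5.7544 + 0.035481) = 1/6.7899 = 0.1473
[CO3²⁻] = α₂ × DIC = 0.1473 × 2.14 = 0.3152 mmol/kg
Ksp = 10^(−6.21) = 6.166×10^-7
Ω = [Ca²⁺][CO3²⁻]/Ksp = (9.02×10^-3)(3.152×10^-4) / 6.166×10^-7 = 4.61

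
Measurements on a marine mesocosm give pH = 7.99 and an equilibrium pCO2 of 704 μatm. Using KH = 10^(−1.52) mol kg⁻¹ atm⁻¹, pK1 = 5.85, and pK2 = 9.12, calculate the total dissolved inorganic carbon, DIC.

[CO2*] = KH · pCO2 = 10^(−1.52) × 704×10^-6 = 2.126×10^-5 mol/kg
α₀ = 1/(1 + K1/[H⁺] + K1K2/[H⁺]²) = 1/(1 + 10^+2.14 + 10^+1.01) = 0.006699
DIC = [CO2*]/α₀ = 2.126×10^-5 / 0.006699 = 3.17 mmol/kg

DIC = 3.17 mmol/kg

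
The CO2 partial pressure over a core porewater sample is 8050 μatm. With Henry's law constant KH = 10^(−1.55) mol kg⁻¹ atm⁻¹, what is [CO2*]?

KH = 10^(−1.55) = 2.818×10^-2 mol kg⁻¹ atm⁻¹
[CO2*] = KH · pCO2 = 2.818×10^-2 × 8050×10^-6 atm = 2.27×10^-4 mol/kg

[CO2*] = 227 μmol/kg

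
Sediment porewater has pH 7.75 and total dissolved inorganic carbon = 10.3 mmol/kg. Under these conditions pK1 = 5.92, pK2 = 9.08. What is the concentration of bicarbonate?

[HCO3⁻] = 9.70 mmol/kg

α₁ = 1 / (1 + [H⁺]/K1 + K2/[H⁺]) = 1 / (1 + 10^-1.83 + 10^-1.33)
   = 1 / (1 + 0.014791 + 0.046774) = 1/1.0616 = 0.9420
[HCO3⁻] = α₁ × DIC = 0.9420 × 10.3 = 9.70 mmol/kg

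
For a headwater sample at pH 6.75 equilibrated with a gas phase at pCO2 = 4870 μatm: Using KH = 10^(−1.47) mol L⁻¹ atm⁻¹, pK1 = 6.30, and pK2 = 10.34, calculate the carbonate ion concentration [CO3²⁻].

[CO2*] = KH · pCO2 = 10^(−1.47) × 4870×10^-6 = 1.650×10^-4 mol/L
α₀ = 1/(1 + K1/[H⁺] + K1K2/[H⁺]²) = 1/(1 + 10^+0.45 + 10^-3.14) = 0.2618
DIC = [CO2*]/α₀ = 1.650×10^-4 / 0.2618 = 0.6302 mmol/L
[CO3²⁻] = α₂·DIC; α₂ = 0.0001897, so [CO3²⁻] = 0.0001897 × 0.6302 = 0.000120 mmol/L = 0.120 μmol/L

[CO3²⁻] = 0.120 μmol/L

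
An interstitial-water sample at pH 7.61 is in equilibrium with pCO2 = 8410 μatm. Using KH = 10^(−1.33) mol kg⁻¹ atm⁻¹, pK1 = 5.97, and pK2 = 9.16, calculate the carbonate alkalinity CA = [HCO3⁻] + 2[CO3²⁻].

[CO2*] = KH · pCO2 = 10^(−1.33) × 8410×10^-6 = 3.934×10^-4 mol/kg
α₀ = 1/(1 + K1/[H⁺] + K1K2/[H⁺]²) = 1/(1 + 10^+1.64 + 10^+0.09) = 0.02180
DIC = [CO2*]/α₀ = 3.934×10^-4 / 0.02180 = 18.05 mmol/kg
CA = (α₁ + 2α₂)·DIC = (0.9514 + 2×0.02681) × 18.05 = 18.1 mmol/kg

CA = 18.1 mmol/kg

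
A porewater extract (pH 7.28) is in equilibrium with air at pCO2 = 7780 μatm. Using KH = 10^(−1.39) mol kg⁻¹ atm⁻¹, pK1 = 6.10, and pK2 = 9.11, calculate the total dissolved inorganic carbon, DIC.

[CO2*] = KH · pCO2 = 10^(−1.39) × 7780×10^-6 = 3.169×10^-4 mol/kg
α₀ = 1/(1 + K1/[H⁺] + K1K2/[H⁺]²) = 1/(1 + 10^+1.18 + 10^-0.65) = 0.06113
DIC = [CO2*]/α₀ = 3.169×10^-4 / 0.06113 = 5.19 mmol/kg

DIC = 5.19 mmol/kg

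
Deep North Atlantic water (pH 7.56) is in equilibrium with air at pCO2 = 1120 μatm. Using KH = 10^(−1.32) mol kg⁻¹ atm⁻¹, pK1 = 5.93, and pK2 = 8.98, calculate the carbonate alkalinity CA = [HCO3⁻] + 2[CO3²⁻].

CA = 2.46 mmol/kg

[CO2*] = KH · pCO2 = 10^(−1.32) × 1120×10^-6 = 5.361×10^-5 mol/kg
α₀ = 1/(1 + K1/[H⁺] + K1K2/[H⁺]²) = 1/(1 + 10^+1.63 + 10^+0.21) = 0.02208
DIC = [CO2*]/α₀ = 5.361×10^-5 / 0.02208 = 2.427 mmol/kg
CA = (α₁ + 2α₂)·DIC = (0.9421 + 2×0.03582) × 2.427 = 2.46 mmol/kg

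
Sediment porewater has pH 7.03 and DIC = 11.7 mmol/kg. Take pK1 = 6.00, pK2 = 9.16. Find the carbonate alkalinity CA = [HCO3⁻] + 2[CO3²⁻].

CA = [HCO3⁻] + 2[CO3²⁻] = (α₁ + 2α₂)·DIC
At pH 7.03: [H⁺]/K1 = 10^-1.03 = 0.093325, K2/[H⁺] = 10^-2.13 = 0.0074131
α₁ = 1/(1 + 0.093325 + 0.0074131) = 1/1.1007 = 0.9085; α₂ = α₁·K2/[H⁺] = 0.006735
α₁ + 2α₂ = 0.9220
CA = 0.9220 × 11.7 = 10.8 mmol/kg

CA = 10.8 mmol/kg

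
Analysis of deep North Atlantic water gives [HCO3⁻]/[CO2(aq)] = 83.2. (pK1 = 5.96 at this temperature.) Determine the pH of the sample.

From K1 = [H⁺][HCO3⁻]/[CO2(aq)]:  pH = pK1 + log₁₀([HCO3⁻]/[CO2(aq)])
log₁₀(83.2) = +1.920
pH = 5.96 + (+1.920) = 7.88

pH = 7.88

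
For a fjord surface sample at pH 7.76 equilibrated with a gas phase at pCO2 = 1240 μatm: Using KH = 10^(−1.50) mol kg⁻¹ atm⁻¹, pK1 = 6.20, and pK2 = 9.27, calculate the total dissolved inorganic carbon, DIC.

[CO2*] = KH · pCO2 = 10^(−1.50) × 1240×10^-6 = 3.921×10^-5 mol/kg
α₀ = 1/(1 + K1/[H⁺] + K1K2/[H⁺]²) = 1/(1 + 10^+1.56 + 10^+0.05) = 0.02602
DIC = [CO2*]/α₀ = 3.921×10^-5 / 0.02602 = 1.51 mmol/kg

DIC = 1.51 mmol/kg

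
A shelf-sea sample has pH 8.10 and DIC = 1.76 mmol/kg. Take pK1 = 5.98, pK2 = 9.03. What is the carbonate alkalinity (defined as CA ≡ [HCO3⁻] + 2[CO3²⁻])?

CA = [HCO3⁻] + 2[CO3²⁻] = (α₁ + 2α₂)·DIC
At pH 8.10: [H⁺]/K1 = 10^-2.12 = 0.0075858, K2/[H⁺] = 10^-0.93 = 0.11749
α₁ = 1/(1 + 0.0075858 + 0.11749) = 1/1.1251 = 0.8888; α₂ = α₁·K2/[H⁺] = 0.1044
α₁ + 2α₂ = 1.0977
CA = 1.0977 × 1.76 = 1.93 mmol/kg

CA = 1.93 mmol/kg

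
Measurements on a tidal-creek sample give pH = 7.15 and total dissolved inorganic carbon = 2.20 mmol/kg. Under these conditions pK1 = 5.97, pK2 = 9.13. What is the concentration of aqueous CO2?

[CO2*] = 0.135 mmol/kg

α₀ = 1 / (1 + K1/[H⁺] + K1K2/[H⁺]²) = 1 / (1 + 10^+1.18 + 10^-0.80)
   = 1 / (1 + 15.136 + 0.15849) = 1/16.294 = 0.06137
[CO2*] = α₀ × DIC = 0.06137 × 2.20 = 0.135 mmol/kg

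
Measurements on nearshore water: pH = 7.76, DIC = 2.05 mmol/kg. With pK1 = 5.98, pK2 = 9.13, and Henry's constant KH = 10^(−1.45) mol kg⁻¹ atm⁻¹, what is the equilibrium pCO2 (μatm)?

pCO2 = 905 μatm

α₀ = 1 / (1 + K1/[H⁺] + K1K2/[H⁺]²) = 1 / (1 + 10^+1.78 + 10^+0.41)
   = 1 / (1 + 60.256 + 2.5704) = 1/63.826 = 0.01567
[CO2*] = α₀ × DIC = 0.01567 × 2.05 = 0.03212 mmol/kg
pCO2 = [CO2*]/KH = 3.212×10^-5 / 3.548×10^-2 = 905 μatm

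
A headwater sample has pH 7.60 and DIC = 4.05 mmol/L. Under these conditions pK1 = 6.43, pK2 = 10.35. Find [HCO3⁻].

[HCO3⁻] = 3.79 mmol/L

α₁ = 1 / (1 + [H⁺]/K1 + K2/[H⁺]) = 1 / (1 + 10^-1.17 + 10^-2.75)
   = 1 / (1 + 0.067608 + 0.0017783) = 1/1.0694 = 0.9351
[HCO3⁻] = α₁ × DIC = 0.9351 × 4.05 = 3.79 mmol/L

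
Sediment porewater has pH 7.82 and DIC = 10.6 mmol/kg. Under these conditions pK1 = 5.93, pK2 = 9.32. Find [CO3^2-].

[CO3²⁻] = 0.321 mmol/kg

α₂ = 1 / (1 + [H⁺]/K2 + [H⁺]²/(K1K2)) = 1 / (1 + 10^+1.50 + 10^-0.39)
   = 1 / (1 + 31.623 + 0.40738) = 1/33.030 = 0.03028
[CO3²⁻] = α₂ × DIC = 0.03028 × 10.6 = 0.321 mmol/kg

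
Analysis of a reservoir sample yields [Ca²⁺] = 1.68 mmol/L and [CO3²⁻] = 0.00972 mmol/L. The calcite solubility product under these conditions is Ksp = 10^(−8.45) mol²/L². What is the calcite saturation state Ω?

Ksp = 10^(−8.45) = 3.548×10^-9
Ω = [Ca²⁺][CO3²⁻]/Ksp = (1.68×10^-3)(0.00972×10^-3) / 3.548×10^-9 = 4.60

Ω = 4.60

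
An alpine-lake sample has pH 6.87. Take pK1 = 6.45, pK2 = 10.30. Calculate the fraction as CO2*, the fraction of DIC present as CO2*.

α₀ = 0.275

α₀ = 1 / (1 + K1/[H⁺] + K1K2/[H⁺]²) = 1 / (1 + 10^+0.42 + 10^-3.01)
   = 1 / (1 + 2.6303 + 0.00097724) = 1/3.6312 = 0.2754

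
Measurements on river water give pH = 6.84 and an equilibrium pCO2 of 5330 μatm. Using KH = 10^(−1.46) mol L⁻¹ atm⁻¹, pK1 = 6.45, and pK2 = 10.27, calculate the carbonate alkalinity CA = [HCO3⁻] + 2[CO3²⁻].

CA = 0.454 mmol/L

[CO2*] = KH · pCO2 = 10^(−1.46) × 5330×10^-6 = 1.848×10^-4 mol/L
α₀ = 1/(1 + K1/[H⁺] + K1K2/[H⁺]²) = 1/(1 + 10^+0.39 + 10^-3.04) = 0.2894
DIC = [CO2*]/α₀ = 1.848×10^-4 / 0.2894 = 0.6386 mmol/L
CA = (α₁ + 2α₂)·DIC = (0.7104 + 2×0.0002639) × 0.6386 = 0.454 mmol/L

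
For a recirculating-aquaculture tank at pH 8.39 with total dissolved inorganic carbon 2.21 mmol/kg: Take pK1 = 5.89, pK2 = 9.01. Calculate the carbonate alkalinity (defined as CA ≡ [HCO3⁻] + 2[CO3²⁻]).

CA = [HCO3⁻] + 2[CO3²⁻] = (α₁ + 2α₂)·DIC
At pH 8.39: [H⁺]/K1 = 10^-2.50 = 0.0031623, K2/[H⁺] = 10^-0.62 = 0.23988
α₁ = 1/(1 + 0.0031623 + 0.23988) = 1/1.2430 = 0.8045; α₂ = α₁·K2/[H⁺] = 0.1930
α₁ + 2α₂ = 1.1904
CA = 1.1904 × 2.21 = 2.63 mmol/kg

CA = 2.63 mmol/kg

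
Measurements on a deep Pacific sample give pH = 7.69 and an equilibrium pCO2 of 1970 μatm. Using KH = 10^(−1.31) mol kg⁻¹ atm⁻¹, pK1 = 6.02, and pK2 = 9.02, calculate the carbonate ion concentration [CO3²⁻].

[CO3²⁻] = 0.211 mmol/kg

[CO2*] = KH · pCO2 = 10^(−1.31) × 1970×10^-6 = 9.649×10^-5 mol/kg
α₀ = 1/(1 + K1/[H⁺] + K1K2/[H⁺]²) = 1/(1 + 10^+1.67 + 10^+0.34) = 0.02002
DIC = [CO2*]/α₀ = 9.649×10^-5 / 0.02002 = 4.821 mmol/kg
[CO3²⁻] = α₂·DIC; α₂ = 0.04379, so [CO3²⁻] = 0.04379 × 4.821 = 0.211 mmol/kg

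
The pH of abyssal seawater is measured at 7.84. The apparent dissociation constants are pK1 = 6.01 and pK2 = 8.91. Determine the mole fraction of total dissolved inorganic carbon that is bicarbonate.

α₁ = 0.909

α₁ = 1 / (1 + [H⁺]/K1 + K2/[H⁺]) = 1 / (1 + 10^-1.83 + 10^-1.07)
   = 1 / (1 + 0.014791 + 0.085114) = 1/1.0999 = 0.9092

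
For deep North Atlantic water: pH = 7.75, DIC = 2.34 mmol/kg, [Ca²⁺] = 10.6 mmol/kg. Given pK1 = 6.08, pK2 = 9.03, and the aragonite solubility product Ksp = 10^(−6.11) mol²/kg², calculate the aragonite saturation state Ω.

Ω = 1.56

α₂ = 1 / (1 + [H⁺]/K2 + [H⁺]²/(K1K2)) = 1 / (1 + 10^+1.28 + 10^-0.39)
   = 1 / (1 + 19.055 + 0.40738) = 1/20.462 = 0.04887
[CO3²⁻] = α₂ × DIC = 0.04887 × 2.34 = 0.1144 mmol/kg
Ksp = 10^(−6.11) = 7.762×10^-7
Ω = [Ca²⁺][CO3²⁻]/Ksp = (10.6×10^-3)(1.144×10^-4) / 7.762×10^-7 = 1.56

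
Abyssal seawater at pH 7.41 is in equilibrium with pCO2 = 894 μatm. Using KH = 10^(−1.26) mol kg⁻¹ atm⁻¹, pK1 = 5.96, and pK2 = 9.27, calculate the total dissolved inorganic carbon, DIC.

[CO2*] = KH · pCO2 = 10^(−1.26) × 894×10^-6 = 4.913×10^-5 mol/kg
α₀ = 1/(1 + K1/[H⁺] + K1K2/[H⁺]²) = 1/(1 + 10^+1.45 + 10^-0.41) = 0.03381
DIC = [CO2*]/α₀ = 4.913×10^-5 / 0.03381 = 1.45 mmol/kg

DIC = 1.45 mmol/kg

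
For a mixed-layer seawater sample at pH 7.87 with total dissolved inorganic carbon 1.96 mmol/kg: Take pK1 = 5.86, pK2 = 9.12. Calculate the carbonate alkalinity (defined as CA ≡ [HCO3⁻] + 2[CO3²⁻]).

CA = [HCO3⁻] + 2[CO3²⁻] = (α₁ + 2α₂)·DIC
At pH 7.87: [H⁺]/K1 = 10^-2.01 = 0.0097724, K2/[H⁺] = 10^-1.25 = 0.056234
α₁ = 1/(1 + 0.0097724 + 0.056234) = 1/1.0660 = 0.9381; α₂ = α₁·K2/[H⁺] = 0.05275
α₁ + 2α₂ = 1.0436
CA = 1.0436 × 1.96 = 2.05 mmol/kg

CA = 2.05 mmol/kg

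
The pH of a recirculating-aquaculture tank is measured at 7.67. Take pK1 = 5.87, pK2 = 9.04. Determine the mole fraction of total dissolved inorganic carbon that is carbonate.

α₂ = 0.0403

α₂ = 1 / (1 + [H⁺]/K2 + [H⁺]²/(K1K2)) = 1 / (1 + 10^+1.37 + 10^-0.43)
   = 1 / (1 + 23.442 + 0.37154) = 1/24.814 = 0.04030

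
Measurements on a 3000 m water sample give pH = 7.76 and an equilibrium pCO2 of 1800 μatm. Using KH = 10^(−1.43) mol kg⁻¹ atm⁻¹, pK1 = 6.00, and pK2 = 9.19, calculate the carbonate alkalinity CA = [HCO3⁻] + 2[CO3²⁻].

[CO2*] = KH · pCO2 = 10^(−1.43) × 1800×10^-6 = 6.688×10^-5 mol/kg
α₀ = 1/(1 + K1/[H⁺] + K1K2/[H⁺]²) = 1/(1 + 10^+1.76 + 10^+0.33) = 0.01648
DIC = [CO2*]/α₀ = 6.688×10^-5 / 0.01648 = 4.058 mmol/kg
CA = (α₁ + 2α₂)·DIC = (0.9483 + 2×0.03523) × 4.058 = 4.13 mmol/kg

CA = 4.13 mmol/kg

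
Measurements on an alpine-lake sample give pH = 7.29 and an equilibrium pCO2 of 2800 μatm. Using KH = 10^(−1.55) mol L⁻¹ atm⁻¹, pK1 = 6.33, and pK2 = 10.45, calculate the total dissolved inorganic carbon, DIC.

DIC = 0.799 mmol/L

[CO2*] = KH · pCO2 = 10^(−1.55) × 2800×10^-6 = 7.891×10^-5 mol/L
α₀ = 1/(1 + K1/[H⁺] + K1K2/[H⁺]²) = 1/(1 + 10^+0.96 + 10^-2.20) = 0.09875
DIC = [CO2*]/α₀ = 7.891×10^-5 / 0.09875 = 0.799 mmol/L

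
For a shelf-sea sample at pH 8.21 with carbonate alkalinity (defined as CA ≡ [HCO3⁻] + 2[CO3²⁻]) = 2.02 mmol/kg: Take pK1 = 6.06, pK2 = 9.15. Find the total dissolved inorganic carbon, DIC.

DIC = 1.84 mmol/kg

CA = [HCO3⁻] + 2[CO3²⁻] = (α₁ + 2α₂)·DIC
At pH 8.21: [H⁺]/K1 = 10^-2.15 = 0.0070795, K2/[H⁺] = 10^-0.94 = 0.11482
α₁ = 1/(1 + 0.0070795 + 0.11482) = 1/1.1219 = 0.8913; α₂ = α₁·K2/[H⁺] = 0.1023
α₁ + 2α₂ = 1.0960
DIC = CA / (α₁ + 2α₂) = 2.02 / 1.0960 = 1.84 mmol/kg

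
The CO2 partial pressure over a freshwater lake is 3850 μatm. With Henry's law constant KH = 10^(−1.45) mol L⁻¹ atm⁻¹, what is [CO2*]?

KH = 10^(−1.45) = 3.548×10^-2 mol L⁻¹ atm⁻¹
[CO2*] = KH · pCO2 = 3.548×10^-2 × 3850×10^-6 atm = 1.37×10^-4 mol/L

[CO2*] = 137 μmol/L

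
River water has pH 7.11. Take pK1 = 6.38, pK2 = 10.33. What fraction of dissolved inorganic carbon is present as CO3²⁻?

α₂ = 1 / (1 + [H⁺]/K2 + [H⁺]²/(K1K2)) = 1 / (1 + 10^+3.22 + 10^+2.49)
   = 1 / (1 + 1659.6 + 309.03) = 1/1969.6 = 0.0005077

α₂ = 0.000508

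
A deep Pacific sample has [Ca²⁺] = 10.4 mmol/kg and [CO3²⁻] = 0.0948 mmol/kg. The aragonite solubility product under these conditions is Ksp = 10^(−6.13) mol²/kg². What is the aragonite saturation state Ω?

Ω = 1.33

Ksp = 10^(−6.13) = 7.413×10^-7
Ω = [Ca²⁺][CO3²⁻]/Ksp = (10.4×10^-3)(0.0948×10^-3) / 7.413×10^-7 = 1.33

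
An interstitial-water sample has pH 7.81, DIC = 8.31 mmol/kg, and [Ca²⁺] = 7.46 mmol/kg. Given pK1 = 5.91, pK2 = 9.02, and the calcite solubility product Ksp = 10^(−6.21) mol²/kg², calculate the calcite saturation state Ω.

Ω = 5.77

α₂ = 1 / (1 + [H⁺]/K2 + [H⁺]²/(K1K2)) = 1 / (1 + 10^+1.21 + 10^-0.69)
   = 1 / (1 + 16.218 + 0.20417) = 1/17.422 = 0.05740
[CO3²⁻] = α₂ × DIC = 0.05740 × 8.31 = 0.4770 mmol/kg
Ksp = 10^(−6.21) = 6.166×10^-7
Ω = [Ca²⁺][CO3²⁻]/Ksp = (7.46×10^-3)(4.770×10^-4) / 6.166×10^-7 = 5.77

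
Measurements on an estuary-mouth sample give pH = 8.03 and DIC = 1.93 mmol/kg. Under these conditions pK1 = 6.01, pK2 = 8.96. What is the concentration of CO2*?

α₀ = 1 / (1 + K1/[H⁺] + K1K2/[H⁺]²) = 1 / (1 + 10^+2.02 + 10^+1.09)
   = 1 / (1 + 104.71 + 12.303) = 1/118.02 = 0.008473
[CO2*] = α₀ × DIC = 0.008473 × 1.93 = 0.0164 mmol/kg = 16.4 μmol/kg

[CO2*] = 16.4 μmol/kg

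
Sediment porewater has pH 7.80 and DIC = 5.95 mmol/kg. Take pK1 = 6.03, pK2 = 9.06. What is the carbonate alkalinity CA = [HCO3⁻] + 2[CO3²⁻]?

CA = [HCO3⁻] + 2[CO3²⁻] = (α₁ + 2α₂)·DIC
At pH 7.80: [H⁺]/K1 = 10^-1.77 = 0.016982, K2/[H⁺] = 10^-1.26 = 0.054954
α₁ = 1/(1 + 0.016982 + 0.054954) = 1/1.0719 = 0.9329; α₂ = α₁·K2/[H⁺] = 0.05127
α₁ + 2α₂ = 1.0354
CA = 1.0354 × 5.95 = 6.16 mmol/kg

CA = 6.16 mmol/kg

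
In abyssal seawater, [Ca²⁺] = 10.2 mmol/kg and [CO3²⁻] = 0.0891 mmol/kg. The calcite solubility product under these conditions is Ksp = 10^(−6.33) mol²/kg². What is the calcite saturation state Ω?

Ksp = 10^(−6.33) = 4.677×10^-7
Ω = [Ca²⁺][CO3²⁻]/Ksp = (10.2×10^-3)(0.0891×10^-3) / 4.677×10^-7 = 1.94

Ω = 1.94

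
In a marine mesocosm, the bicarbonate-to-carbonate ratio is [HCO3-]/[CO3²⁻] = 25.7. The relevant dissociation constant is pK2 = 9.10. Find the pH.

From K2 = [H⁺][CO3²⁻]/[HCO3-]:  pH = pK2 − log₁₀([HCO3-]/[CO3²⁻])
log₁₀(25.7) = +1.410
pH = 9.10 − (+1.410) = 7.69

pH = 7.69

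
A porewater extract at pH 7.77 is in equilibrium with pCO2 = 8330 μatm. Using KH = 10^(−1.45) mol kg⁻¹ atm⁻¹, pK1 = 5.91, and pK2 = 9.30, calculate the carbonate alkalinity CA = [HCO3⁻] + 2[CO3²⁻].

CA = 22.7 mmol/kg

[CO2*] = KH · pCO2 = 10^(−1.45) × 8330×10^-6 = 2.956×10^-4 mol/kg
α₀ = 1/(1 + K1/[H⁺] + K1K2/[H⁺]²) = 1/(1 + 10^+1.86 + 10^+0.33) = 0.01323
DIC = [CO2*]/α₀ = 2.956×10^-4 / 0.01323 = 22.34 mmol/kg
CA = (α₁ + 2α₂)·DIC = (0.9585 + 2×0.02829) × 22.34 = 22.7 mmol/kg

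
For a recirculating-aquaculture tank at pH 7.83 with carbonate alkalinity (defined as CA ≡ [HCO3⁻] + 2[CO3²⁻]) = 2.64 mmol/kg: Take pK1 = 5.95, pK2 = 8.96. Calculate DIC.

DIC = 2.50 mmol/kg

CA = [HCO3⁻] + 2[CO3²⁻] = (α₁ + 2α₂)·DIC
At pH 7.83: [H⁺]/K1 = 10^-1.88 = 0.013183, K2/[H⁺] = 10^-1.13 = 0.074131
α₁ = 1/(1 + 0.013183 + 0.074131) = 1/1.0873 = 0.9197; α₂ = α₁·K2/[H⁺] = 0.06818
α₁ + 2α₂ = 1.0561
DIC = CA / (α₁ + 2α₂) = 2.64 / 1.0561 = 2.50 mmol/kg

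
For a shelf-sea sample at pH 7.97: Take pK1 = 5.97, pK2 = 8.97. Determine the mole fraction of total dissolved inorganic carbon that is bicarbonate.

α₁ = 1 / (1 + [H⁺]/K1 + K2/[H⁺]) = 1 / (1 + 10^-2.00 + 10^-1.00)
   = 1 / (1 + 0.010000 + 0.10000) = 1/1.1100 = 0.9009

α₁ = 0.901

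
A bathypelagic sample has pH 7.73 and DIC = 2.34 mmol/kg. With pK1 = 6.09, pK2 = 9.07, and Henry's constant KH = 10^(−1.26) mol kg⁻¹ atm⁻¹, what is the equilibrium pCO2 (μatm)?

α₀ = 1 / (1 + K1/[H⁺] + K1K2/[H⁺]²) = 1 / (1 + 10^+1.64 + 10^+0.30)
   = 1 / (1 + 43.652 + 1.9953) = 1/46.647 = 0.02144
[CO2*] = α₀ × DIC = 0.02144 × 2.34 = 0.05016 mmol/kg
pCO2 = [CO2*]/KH = 5.016×10^-5 / 5.495×10^-2 = 913 μatm

pCO2 = 913 μatm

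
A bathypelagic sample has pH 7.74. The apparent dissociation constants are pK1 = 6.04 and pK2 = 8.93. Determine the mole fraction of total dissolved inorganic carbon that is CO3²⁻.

α₂ = 1 / (1 + [H⁺]/K2 + [H⁺]²/(K1K2)) = 1 / (1 + 10^+1.19 + 10^-0.51)
   = 1 / (1 + 15.488 + 0.30903) = 1/16.797 = 0.05953

α₂ = 0.0595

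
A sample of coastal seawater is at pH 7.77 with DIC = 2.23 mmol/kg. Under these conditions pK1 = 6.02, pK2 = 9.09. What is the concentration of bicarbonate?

[HCO3⁻] = 2.09 mmol/kg

α₁ = 1 / (1 + [H⁺]/K1 + K2/[H⁺]) = 1 / (1 + 10^-1.75 + 10^-1.32)
   = 1 / (1 + 0.017783 + 0.047863) = 1/1.0656 = 0.9384
[HCO3⁻] = α₁ × DIC = 0.9384 × 2.23 = 2.09 mmol/kg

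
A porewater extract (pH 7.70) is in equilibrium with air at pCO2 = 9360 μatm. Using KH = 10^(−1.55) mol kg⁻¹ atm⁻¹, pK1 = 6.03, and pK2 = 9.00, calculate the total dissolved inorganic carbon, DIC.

[CO2*] = KH · pCO2 = 10^(−1.55) × 9360×10^-6 = 2.638×10^-4 mol/kg
α₀ = 1/(1 + K1/[H⁺] + K1K2/[H⁺]²) = 1/(1 + 10^+1.67 + 10^+0.37) = 0.01995
DIC = [CO2*]/α₀ = 2.638×10^-4 / 0.01995 = 13.2 mmol/kg

DIC = 13.2 mmol/kg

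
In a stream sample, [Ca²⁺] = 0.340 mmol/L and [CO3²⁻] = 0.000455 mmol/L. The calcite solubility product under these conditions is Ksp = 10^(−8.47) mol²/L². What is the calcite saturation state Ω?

Ω = 0.0457

Ksp = 10^(−8.47) = 3.388×10^-9
Ω = [Ca²⁺][CO3²⁻]/Ksp = (0.340×10^-3)(0.000455×10^-3) / 3.388×10^-9 = 0.0457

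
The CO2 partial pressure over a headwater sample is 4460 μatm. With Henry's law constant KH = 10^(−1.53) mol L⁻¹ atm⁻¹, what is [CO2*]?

[CO2*] = 132 μmol/L

KH = 10^(−1.53) = 2.951×10^-2 mol L⁻¹ atm⁻¹
[CO2*] = KH · pCO2 = 2.951×10^-2 × 4460×10^-6 atm = 1.32×10^-4 mol/L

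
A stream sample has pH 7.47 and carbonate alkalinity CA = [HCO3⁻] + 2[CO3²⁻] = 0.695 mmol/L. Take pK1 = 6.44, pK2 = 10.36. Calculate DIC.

DIC = 0.759 mmol/L

CA = [HCO3⁻] + 2[CO3²⁻] = (α₁ + 2α₂)·DIC
At pH 7.47: [H⁺]/K1 = 10^-1.03 = 0.093325, K2/[H⁺] = 10^-2.89 = 0.0012882
α₁ = 1/(1 + 0.093325 + 0.0012882) = 1/1.0946 = 0.9136; α₂ = α₁·K2/[H⁺] = 0.001177
α₁ + 2α₂ = 0.9159
DIC = CA / (α₁ + 2α₂) = 0.695 / 0.9159 = 0.759 mmol/L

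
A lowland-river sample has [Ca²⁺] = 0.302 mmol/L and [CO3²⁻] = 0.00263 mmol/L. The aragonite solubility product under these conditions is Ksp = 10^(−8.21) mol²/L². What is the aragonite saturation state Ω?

Ω = 0.129

Ksp = 10^(−8.21) = 6.166×10^-9
Ω = [Ca²⁺][CO3²⁻]/Ksp = (0.302×10^-3)(0.00263×10^-3) / 6.166×10^-9 = 0.129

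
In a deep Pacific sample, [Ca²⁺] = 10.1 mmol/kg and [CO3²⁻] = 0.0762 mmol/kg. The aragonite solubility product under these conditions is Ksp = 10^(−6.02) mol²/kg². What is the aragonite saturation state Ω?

Ksp = 10^(−6.02) = 9.550×10^-7
Ω = [Ca²⁺][CO3²⁻]/Ksp = (10.1×10^-3)(0.0762×10^-3) / 9.550×10^-7 = 0.806

Ω = 0.806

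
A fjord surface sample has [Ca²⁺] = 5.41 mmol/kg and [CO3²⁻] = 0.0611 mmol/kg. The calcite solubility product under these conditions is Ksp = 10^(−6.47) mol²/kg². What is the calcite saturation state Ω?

Ω = 0.976

Ksp = 10^(−6.47) = 3.388×10^-7
Ω = [Ca²⁺][CO3²⁻]/Ksp = (5.41×10^-3)(0.0611×10^-3) / 3.388×10^-7 = 0.976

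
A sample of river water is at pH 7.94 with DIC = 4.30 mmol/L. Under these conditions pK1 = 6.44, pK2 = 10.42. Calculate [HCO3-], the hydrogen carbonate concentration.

α₁ = 1 / (1 + [H⁺]/K1 + K2/[H⁺]) = 1 / (1 + 10^-1.50 + 10^-2.48)
   = 1 / (1 + 0.031623 + 0.0033113) = 1/1.0349 = 0.9662
[HCO3⁻] = α₁ × DIC = 0.9662 × 4.30 = 4.15 mmol/L

[HCO3⁻] = 4.15 mmol/L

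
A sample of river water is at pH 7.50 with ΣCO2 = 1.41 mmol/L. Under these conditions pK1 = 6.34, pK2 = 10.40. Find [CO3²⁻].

[CO3²⁻] = 1.66 μmol/L

α₂ = 1 / (1 + [H⁺]/K2 + [H⁺]²/(K1K2)) = 1 / (1 + 10^+2.90 + 10^+1.74)
   = 1 / (1 + 794.33 + 54.954) = 1/850.28 = 0.001176
[CO3²⁻] = α₂ × DIC = 0.001176 × 1.41 = 0.00166 mmol/L = 1.66 μmol/L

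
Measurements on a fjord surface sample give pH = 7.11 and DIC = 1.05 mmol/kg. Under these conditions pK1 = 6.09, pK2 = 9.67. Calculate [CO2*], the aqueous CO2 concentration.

α₀ = 1 / (1 + K1/[H⁺] + K1K2/[H⁺]²) = 1 / (1 + 10^+1.02 + 10^-1.54)
   = 1 / (1 + 10.471 + 0.028840) = 1/11.500 = 0.08696
[CO2*] = α₀ × DIC = 0.08696 × 1.05 = 0.0913 mmol/kg

[CO2*] = 0.0913 mmol/kg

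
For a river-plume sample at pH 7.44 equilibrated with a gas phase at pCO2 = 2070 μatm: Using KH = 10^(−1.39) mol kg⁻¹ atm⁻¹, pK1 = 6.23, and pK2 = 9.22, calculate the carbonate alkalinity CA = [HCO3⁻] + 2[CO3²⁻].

[CO2*] = KH · pCO2 = 10^(−1.39) × 2070×10^-6 = 8.433×10^-5 mol/kg
α₀ = 1/(1 + K1/[H⁺] + K1K2/[H⁺]²) = 1/(1 + 10^+1.21 + 10^-0.57) = 0.05718
DIC = [CO2*]/α₀ = 8.433×10^-5 / 0.05718 = 1.475 mmol/kg
CA = (α₁ + 2α₂)·DIC = (0.9274 + 2×0.01539) × 1.475 = 1.41 mmol/kg

CA = 1.41 mmol/kg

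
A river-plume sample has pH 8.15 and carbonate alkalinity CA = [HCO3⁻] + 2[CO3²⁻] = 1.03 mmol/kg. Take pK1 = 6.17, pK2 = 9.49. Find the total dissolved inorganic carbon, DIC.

CA = [HCO3⁻] + 2[CO3²⁻] = (α₁ + 2α₂)·DIC
At pH 8.15: [H⁺]/K1 = 10^-1.98 = 0.010471, K2/[H⁺] = 10^-1.34 = 0.045709
α₁ = 1/(1 + 0.010471 + 0.045709) = 1/1.0562 = 0.9468; α₂ = α₁·K2/[H⁺] = 0.04328
α₁ + 2α₂ = 1.0334
DIC = CA / (α₁ + 2α₂) = 1.03 / 1.0334 = 0.997 mmol/kg

DIC = 0.997 mmol/kg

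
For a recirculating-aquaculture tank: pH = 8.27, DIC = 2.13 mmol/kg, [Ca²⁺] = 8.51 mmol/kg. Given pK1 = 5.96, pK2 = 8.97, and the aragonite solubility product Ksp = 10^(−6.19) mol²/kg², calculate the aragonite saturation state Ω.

α₂ = 1 / (1 + [H⁺]/K2 + [H⁺]²/(K1K2)) = 1 / (1 + 10^+0.70 + 10^-1.61)
   = 1 / (1 + 5.0119 + 0.024547) = 1/6.0364 = 0.1657
[CO3²⁻] = α₂ × DIC = 0.1657 × 2.13 = 0.3529 mmol/kg
Ksp = 10^(−6.19) = 6.457×10^-7
Ω = [Ca²⁺][CO3²⁻]/Ksp = (8.51×10^-3)(3.529×10^-4) / 6.457×10^-7 = 4.65

Ω = 4.65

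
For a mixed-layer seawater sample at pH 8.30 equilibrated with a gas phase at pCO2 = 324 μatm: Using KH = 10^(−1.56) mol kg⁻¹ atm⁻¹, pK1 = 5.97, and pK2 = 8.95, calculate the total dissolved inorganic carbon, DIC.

DIC = 2.34 mmol/kg

[CO2*] = KH · pCO2 = 10^(−1.56) × 324×10^-6 = 8.924×10^-6 mol/kg
α₀ = 1/(1 + K1/[H⁺] + K1K2/[H⁺]²) = 1/(1 + 10^+2.33 + 10^+1.68) = 0.003807
DIC = [CO2*]/α₀ = 8.924×10^-6 / 0.003807 = 2.34 mmol/kg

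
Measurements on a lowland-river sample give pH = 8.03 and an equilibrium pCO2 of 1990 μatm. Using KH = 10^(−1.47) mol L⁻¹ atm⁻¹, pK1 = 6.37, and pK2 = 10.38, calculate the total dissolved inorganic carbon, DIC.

DIC = 3.16 mmol/L

[CO2*] = KH · pCO2 = 10^(−1.47) × 1990×10^-6 = 6.743×10^-5 mol/L
α₀ = 1/(1 + K1/[H⁺] + K1K2/[H⁺]²) = 1/(1 + 10^+1.66 + 10^-0.69) = 0.02132
DIC = [CO2*]/α₀ = 6.743×10^-5 / 0.02132 = 3.16 mmol/L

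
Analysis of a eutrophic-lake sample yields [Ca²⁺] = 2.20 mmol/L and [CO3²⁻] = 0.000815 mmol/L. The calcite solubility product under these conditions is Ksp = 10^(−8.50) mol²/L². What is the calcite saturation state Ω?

Ksp = 10^(−8.50) = 3.162×10^-9
Ω = [Ca²⁺][CO3²⁻]/Ksp = (2.20×10^-3)(0.000815×10^-3) / 3.162×10^-9 = 0.567

Ω = 0.567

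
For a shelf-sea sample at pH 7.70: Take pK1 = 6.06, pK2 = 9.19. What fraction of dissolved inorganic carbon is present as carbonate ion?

α₂ = 1 / (1 + [H⁺]/K2 + [H⁺]²/(K1K2)) = 1 / (1 + 10^+1.49 + 10^-0.15)
   = 1 / (1 + 30.903 + 0.70795) = 1/32.611 = 0.03066

α₂ = 0.0307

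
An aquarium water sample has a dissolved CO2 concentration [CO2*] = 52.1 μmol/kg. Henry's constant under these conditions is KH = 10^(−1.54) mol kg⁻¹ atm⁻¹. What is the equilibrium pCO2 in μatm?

KH = 10^(−1.54) = 2.884×10^-2 mol kg⁻¹ atm⁻¹
pCO2 = [CO2*]/KH = 52.1×10^-6 / 2.884×10^-2 = 1.81×10^-3 atm = 1810 μatm

pCO2 = 1810 μatm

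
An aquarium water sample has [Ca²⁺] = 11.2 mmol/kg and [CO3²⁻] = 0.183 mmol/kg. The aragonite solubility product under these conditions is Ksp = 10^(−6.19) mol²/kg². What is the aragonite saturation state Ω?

Ω = 3.17

Ksp = 10^(−6.19) = 6.457×10^-7
Ω = [Ca²⁺][CO3²⁻]/Ksp = (11.2×10^-3)(0.183×10^-3) / 6.457×10^-7 = 3.17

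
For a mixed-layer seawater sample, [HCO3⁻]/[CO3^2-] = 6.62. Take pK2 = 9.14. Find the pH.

pH = 8.32

From K2 = [H⁺][CO3^2-]/[HCO3⁻]:  pH = pK2 − log₁₀([HCO3⁻]/[CO3^2-])
log₁₀(6.62) = +0.821
pH = 9.14 − (+0.821) = 8.32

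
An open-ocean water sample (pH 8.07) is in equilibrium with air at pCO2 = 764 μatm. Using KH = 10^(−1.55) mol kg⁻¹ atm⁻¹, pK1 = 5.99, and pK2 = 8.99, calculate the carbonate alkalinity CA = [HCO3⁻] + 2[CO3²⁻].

[CO2*] = KH · pCO2 = 10^(−1.55) × 764×10^-6 = 2.153×10^-5 mol/kg
α₀ = 1/(1 + K1/[H⁺] + K1K2/[H⁺]²) = 1/(1 + 10^+2.08 + 10^+1.16) = 0.007370
DIC = [CO2*]/α₀ = 2.153×10^-5 / 0.007370 = 2.922 mmol/kg
CA = (α₁ + 2α₂)·DIC = (0.8861 + 2×0.1065) × 2.922 = 3.21 mmol/kg

CA = 3.21 mmol/kg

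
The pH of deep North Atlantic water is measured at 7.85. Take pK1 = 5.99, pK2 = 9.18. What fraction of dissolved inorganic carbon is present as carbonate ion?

α₂ = 1 / (1 + [H⁺]/K2 + [H⁺]²/(K1K2)) = 1 / (1 + 10^+1.33 + 10^-0.53)
   = 1 / (1 + 21.380 + 0.29512) = 1/22.675 = 0.04410

α₂ = 0.0441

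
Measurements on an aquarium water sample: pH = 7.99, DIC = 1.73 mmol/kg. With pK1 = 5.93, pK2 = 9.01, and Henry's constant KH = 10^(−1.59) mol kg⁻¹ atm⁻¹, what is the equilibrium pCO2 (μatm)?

α₀ = 1 / (1 + K1/[H⁺] + K1K2/[H⁺]²) = 1 / (1 + 10^+2.06 + 10^+1.04)
   = 1 / (1 + 114.82 + 10.965) = 1/126.78 = 0.007888
[CO2*] = α₀ × DIC = 0.007888 × 1.73 = 0.01365 mmol/kg = 13.65 μmol/kg
pCO2 = [CO2*]/KH = 1.365×10^-5 / 2.570×10^-2 = 531 μatm

pCO2 = 531 μatm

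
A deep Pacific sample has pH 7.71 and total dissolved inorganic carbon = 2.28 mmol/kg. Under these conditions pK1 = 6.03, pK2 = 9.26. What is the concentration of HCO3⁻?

[HCO3⁻] = 2.17 mmol/kg

α₁ = 1 / (1 + [H⁺]/K1 + K2/[H⁺]) = 1 / (1 + 10^-1.68 + 10^-1.55)
   = 1 / (1 + 0.020893 + 0.028184) = 1/1.0491 = 0.9532
[HCO3⁻] = α₁ × DIC = 0.9532 × 2.28 = 2.17 mmol/kg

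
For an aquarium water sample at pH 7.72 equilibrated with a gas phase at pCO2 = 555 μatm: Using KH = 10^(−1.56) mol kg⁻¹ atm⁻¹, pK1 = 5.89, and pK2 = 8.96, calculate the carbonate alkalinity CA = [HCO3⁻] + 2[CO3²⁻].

CA = 1.15 mmol/kg

[CO2*] = KH · pCO2 = 10^(−1.56) × 555×10^-6 = 1.529×10^-5 mol/kg
α₀ = 1/(1 + K1/[H⁺] + K1K2/[H⁺]²) = 1/(1 + 10^+1.83 + 10^+0.59) = 0.01379
DIC = [CO2*]/α₀ = 1.529×10^-5 / 0.01379 = 1.108 mmol/kg
CA = (α₁ + 2α₂)·DIC = (0.9325 + 2×0.05366) × 1.108 = 1.15 mmol/kg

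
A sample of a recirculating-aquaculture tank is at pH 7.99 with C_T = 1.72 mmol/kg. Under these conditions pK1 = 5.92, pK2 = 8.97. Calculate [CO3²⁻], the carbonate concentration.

α₂ = 1 / (1 + [H⁺]/K2 + [H⁺]²/(K1K2)) = 1 / (1 + 10^+0.98 + 10^-1.09)
   = 1 / (1 + 9.5499 + 0.081283) = 1/10.631 = 0.09406
[CO3²⁻] = α₂ × DIC = 0.09406 × 1.72 = 0.162 mmol/kg

[CO3²⁻] = 0.162 mmol/kg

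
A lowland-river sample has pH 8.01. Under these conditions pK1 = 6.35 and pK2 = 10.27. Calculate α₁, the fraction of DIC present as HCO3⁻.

α₁ = 0.973

α₁ = 1 / (1 + [H⁺]/K1 + K2/[H⁺]) = 1 / (1 + 10^-1.66 + 10^-2.26)
   = 1 / (1 + 0.021878 + 0.0054954) = 1/1.0274 = 0.9734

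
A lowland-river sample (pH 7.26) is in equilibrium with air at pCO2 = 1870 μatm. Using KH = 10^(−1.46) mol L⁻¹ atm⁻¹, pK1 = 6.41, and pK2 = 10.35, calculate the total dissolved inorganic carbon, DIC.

DIC = 0.524 mmol/L

[CO2*] = KH · pCO2 = 10^(−1.46) × 1870×10^-6 = 6.484×10^-5 mol/L
α₀ = 1/(1 + K1/[H⁺] + K1K2/[H⁺]²) = 1/(1 + 10^+0.85 + 10^-2.24) = 0.1237
DIC = [CO2*]/α₀ = 6.484×10^-5 / 0.1237 = 0.524 mmol/L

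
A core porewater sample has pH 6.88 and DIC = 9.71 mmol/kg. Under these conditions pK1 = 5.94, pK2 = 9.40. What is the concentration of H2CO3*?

[CO2*] = 0.997 mmol/kg

α₀ = 1 / (1 + K1/[H⁺] + K1K2/[H⁺]²) = 1 / (1 + 10^+0.94 + 10^-1.58)
   = 1 / (1 + 8.7096 + 0.026303) = 1/9.7359 = 0.1027
[CO2*] = α₀ × DIC = 0.1027 × 9.71 = 0.997 mmol/kg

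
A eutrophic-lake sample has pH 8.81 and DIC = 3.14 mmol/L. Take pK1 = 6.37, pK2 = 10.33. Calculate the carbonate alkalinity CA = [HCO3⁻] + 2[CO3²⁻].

CA = [HCO3⁻] + 2[CO3²⁻] = (α₁ + 2α₂)·DIC
At pH 8.81: [H⁺]/K1 = 10^-2.44 = 0.0036308, K2/[H⁺] = 10^-1.52 = 0.030200
α₁ = 1/(1 + 0.0036308 + 0.030200) = 1/1.0338 = 0.9673; α₂ = α₁·K2/[H⁺] = 0.02921
α₁ + 2α₂ = 1.0257
CA = 1.0257 × 3.14 = 3.22 mmol/L

CA = 3.22 mmol/L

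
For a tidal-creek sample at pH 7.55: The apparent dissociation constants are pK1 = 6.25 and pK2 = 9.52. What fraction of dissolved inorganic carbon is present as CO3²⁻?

α₂ = 1 / (1 + [H⁺]/K2 + [H⁺]²/(K1K2)) = 1 / (1 + 10^+1.97 + 10^+0.67)
   = 1 / (1 + 93.325 + 4.6774) = 1/99.003 = 0.01010

α₂ = 0.0101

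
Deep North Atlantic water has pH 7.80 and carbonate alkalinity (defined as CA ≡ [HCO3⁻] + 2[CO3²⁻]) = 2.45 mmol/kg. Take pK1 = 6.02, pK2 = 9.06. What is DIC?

DIC = 2.37 mmol/kg

CA = [HCO3⁻] + 2[CO3²⁻] = (α₁ + 2α₂)·DIC
At pH 7.80: [H⁺]/K1 = 10^-1.78 = 0.016596, K2/[H⁺] = 10^-1.26 = 0.054954
α₁ = 1/(1 + 0.016596 + 0.054954) = 1/1.0715 = 0.9332; α₂ = α₁·K2/[H⁺] = 0.05128
α₁ + 2α₂ = 1.0358
DIC = CA / (α₁ + 2α₂) = 2.45 / 1.0358 = 2.37 mmol/kg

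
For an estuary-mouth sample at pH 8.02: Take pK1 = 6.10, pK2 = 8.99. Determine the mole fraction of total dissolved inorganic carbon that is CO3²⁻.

α₂ = 0.0957

α₂ = 1 / (1 + [H⁺]/K2 + [H⁺]²/(K1K2)) = 1 / (1 + 10^+0.97 + 10^-0.95)
   = 1 / (1 + 9.3325 + 0.11220) = 1/10.445 = 0.09574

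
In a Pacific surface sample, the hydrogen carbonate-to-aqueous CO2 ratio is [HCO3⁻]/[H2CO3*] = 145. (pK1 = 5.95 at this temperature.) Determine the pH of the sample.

pH = 8.11

From K1 = [H⁺][HCO3⁻]/[H2CO3*]:  pH = pK1 + log₁₀([HCO3⁻]/[H2CO3*])
log₁₀(145) = +2.161
pH = 5.95 + (+2.161) = 8.11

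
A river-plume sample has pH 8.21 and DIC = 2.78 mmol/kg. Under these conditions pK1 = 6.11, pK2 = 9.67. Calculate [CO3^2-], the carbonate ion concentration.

[CO3²⁻] = 0.0925 mmol/kg

α₂ = 1 / (1 + [H⁺]/K2 + [H⁺]²/(K1K2)) = 1 / (1 + 10^+1.46 + 10^-0.64)
   = 1 / (1 + 28.840 + 0.22909) = 1/30.069 = 0.03326
[CO3²⁻] = α₂ × DIC = 0.03326 × 2.78 = 0.0925 mmol/kg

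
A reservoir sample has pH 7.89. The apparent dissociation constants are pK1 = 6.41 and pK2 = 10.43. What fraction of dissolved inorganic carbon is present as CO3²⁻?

α₂ = 0.00278

α₂ = 1 / (1 + [H⁺]/K2 + [H⁺]²/(K1K2)) = 1 / (1 + 10^+2.54 + 10^+1.06)
   = 1 / (1 + 346.74 + 11.482) = 1/359.22 = 0.002784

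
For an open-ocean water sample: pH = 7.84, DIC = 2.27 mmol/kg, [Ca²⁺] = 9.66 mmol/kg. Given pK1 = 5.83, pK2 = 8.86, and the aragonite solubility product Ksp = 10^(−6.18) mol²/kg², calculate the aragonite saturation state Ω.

α₂ = 1 / (1 + [H⁺]/K2 + [H⁺]²/(K1K2)) = 1 / (1 + 10^+1.02 + 10^-0.99)
   = 1 / (1 + 10.471 + 0.10233) = 1/11.574 = 0.08640
[CO3²⁻] = α₂ × DIC = 0.08640 × 2.27 = 0.1961 mmol/kg
Ksp = 10^(−6.18) = 6.607×10^-7
Ω = [Ca²⁺][CO3²⁻]/Ksp = (9.66×10^-3)(1.961×10^-4) / 6.607×10^-7 = 2.87

Ω = 2.87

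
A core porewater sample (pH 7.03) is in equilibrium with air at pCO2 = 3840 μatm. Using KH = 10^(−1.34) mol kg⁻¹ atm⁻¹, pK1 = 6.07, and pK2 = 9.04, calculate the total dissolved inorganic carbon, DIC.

[CO2*] = KH · pCO2 = 10^(−1.34) × 3840×10^-6 = 1.755×10^-4 mol/kg
α₀ = 1/(1 + K1/[H⁺] + K1K2/[H⁺]²) = 1/(1 + 10^+0.96 + 10^-1.05) = 0.09795
DIC = [CO2*]/α₀ = 1.755×10^-4 / 0.09795 = 1.79 mmol/kg

DIC = 1.79 mmol/kg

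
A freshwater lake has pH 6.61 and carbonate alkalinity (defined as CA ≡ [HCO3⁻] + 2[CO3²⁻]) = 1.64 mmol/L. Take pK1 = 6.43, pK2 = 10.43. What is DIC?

CA = [HCO3⁻] + 2[CO3²⁻] = (α₁ + 2α₂)·DIC
At pH 6.61: [H⁺]/K1 = 10^-0.18 = 0.66069, K2/[H⁺] = 10^-3.82 = 0.00015136
α₁ = 1/(1 + 0.66069 + 0.00015136) = 1/1.6608 = 0.6021; α₂ = α₁·K2/[H⁺] = 9.113×10^-5
α₁ + 2α₂ = 0.6023
DIC = CA / (α₁ + 2α₂) = 1.64 / 0.6023 = 2.72 mmol/L

DIC = 2.72 mmol/L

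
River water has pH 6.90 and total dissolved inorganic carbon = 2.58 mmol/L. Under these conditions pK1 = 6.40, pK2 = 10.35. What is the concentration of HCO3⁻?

α₁ = 1 / (1 + [H⁺]/K1 + K2/[H⁺]) = 1 / (1 + 10^-0.50 + 10^-3.45)
   = 1 / (1 + 0.31623 + 0.00035481) = 1/1.3166 = 0.7595
[HCO3⁻] = α₁ × DIC = 0.7595 × 2.58 = 1.96 mmol/L

[HCO3⁻] = 1.96 mmol/L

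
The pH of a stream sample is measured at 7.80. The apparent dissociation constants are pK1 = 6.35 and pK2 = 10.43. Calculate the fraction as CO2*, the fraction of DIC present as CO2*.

α₀ = 1 / (1 + K1/[H⁺] + K1K2/[H⁺]²) = 1 / (1 + 10^+1.45 + 10^-1.18)
   = 1 / (1 + 28.184 + 0.066069) = 1/29.250 = 0.03419

α₀ = 0.0342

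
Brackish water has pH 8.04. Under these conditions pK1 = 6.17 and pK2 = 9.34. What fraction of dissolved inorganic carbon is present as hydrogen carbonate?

α₁ = 1 / (1 + [H⁺]/K1 + K2/[H⁺]) = 1 / (1 + 10^-1.87 + 10^-1.30)
   = 1 / (1 + 0.013490 + 0.050119) = 1/1.0636 = 0.9402

α₁ = 0.940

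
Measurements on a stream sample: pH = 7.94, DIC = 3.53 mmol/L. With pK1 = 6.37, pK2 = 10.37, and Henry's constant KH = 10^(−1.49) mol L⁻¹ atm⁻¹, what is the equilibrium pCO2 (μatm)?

α₀ = 1 / (1 + K1/[H⁺] + K1K2/[H⁺]²) = 1 / (1 + 10^+1.57 + 10^-0.86)
   = 1 / (1 + 37.154 + 0.13804) = 1/38.292 = 0.02612
[CO2*] = α₀ × DIC = 0.02612 × 3.53 = 0.09219 mmol/L
pCO2 = [CO2*]/KH = 9.219×10^-5 / 3.236×10^-2 = 2850 μatm

pCO2 = 2850 μatm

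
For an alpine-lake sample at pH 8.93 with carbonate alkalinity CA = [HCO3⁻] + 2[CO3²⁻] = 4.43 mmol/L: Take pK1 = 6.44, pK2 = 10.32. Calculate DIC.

DIC = 4.28 mmol/L

CA = [HCO3⁻] + 2[CO3²⁻] = (α₁ + 2α₂)·DIC
At pH 8.93: [H⁺]/K1 = 10^-2.49 = 0.0032359, K2/[H⁺] = 10^-1.39 = 0.040738
α₁ = 1/(1 + 0.0032359 + 0.040738) = 1/1.0440 = 0.9579; α₂ = α₁·K2/[H⁺] = 0.03902
α₁ + 2α₂ = 1.0359
DIC = CA / (α₁ + 2α₂) = 4.43 / 1.0359 = 4.28 mmol/L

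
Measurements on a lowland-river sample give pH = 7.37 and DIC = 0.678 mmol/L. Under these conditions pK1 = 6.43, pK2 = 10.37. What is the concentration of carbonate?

α₂ = 1 / (1 + [H⁺]/K2 + [H⁺]²/(K1K2)) = 1 / (1 + 10^+3.00 + 10^+2.06)
   = 1 / (1 + 1000.0 + 114.82) = 1/1115.8 = 0.0008962
[CO3²⁻] = α₂ × DIC = 0.0008962 × 0.678 = 0.000608 mmol/L = 0.608 μmol/L

[CO3²⁻] = 0.608 μmol/L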